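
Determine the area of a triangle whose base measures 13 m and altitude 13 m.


Shape: triangle
Base b = 13 m, Height h = 13 m
Formula: A = (1/2) * b * h
A = 0.5 * 13 * 13
A = 0.5 * 169
A = 84.5
84.5 m^2


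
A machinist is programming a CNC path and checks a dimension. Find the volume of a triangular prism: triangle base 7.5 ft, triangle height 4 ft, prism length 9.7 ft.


Shape: triangular prism
Triangle base = 7.5 ft, triangle height = 4 ft, prism length L = 9.7 ft
Formula: V = (1/2 * b * h_tri) * L
Cross-section area = 0.5 * 7.5 * 4 = 15
V = 15 * 9.7
V = 145.5
145.5 ft^3


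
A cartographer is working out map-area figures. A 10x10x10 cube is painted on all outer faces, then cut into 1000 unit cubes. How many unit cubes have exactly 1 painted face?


Large cube: 10 x 10 x 10, cut into unit cubes.
n = 10, so n - 2 = 8
Cubes with 1 painted face lie in the interior of each face.
A cube has 6 faces; each contributes (n - 2)^2 = 64 such cubes.
Count = 6 * 64 = 384
384 unit cubes


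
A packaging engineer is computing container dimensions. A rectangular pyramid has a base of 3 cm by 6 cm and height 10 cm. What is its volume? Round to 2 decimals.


Shape: rectangular pyramid
Base: 3 cm x 6 cm, Height h = 10 cm
Formula: V = (1/3) * base_area * h
base_area = 3 * 6 = 18
base_area * h = 18 * 10 = 180
V = 180 / 3
V = 60
60 cm^3


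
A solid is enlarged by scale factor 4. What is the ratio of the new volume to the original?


Linear scale factor k = 4
Rule: under a linear scaling by k, volumes scale by k^3.
k^3 = 4 * 4 * 4
k^3 = 16 * 4
k^3 = 64
Volume scales by a factor of 64.
64 (dimensionless)


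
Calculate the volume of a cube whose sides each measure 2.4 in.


Shape: cube
Side s = 2.4 in
Formula: V = s^3
V = 2.4 * 2.4 * 2.4
V = 5.76 * 2.4
V = 13.824
13.824 in^3


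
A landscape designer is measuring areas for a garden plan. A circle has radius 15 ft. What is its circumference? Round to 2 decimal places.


Shape: circle
Radius r = 15 ft
Formula: C = 2 * pi * r
C = 2 * pi * 15
C = 30 * pi
C = 94.25
94.25 ft


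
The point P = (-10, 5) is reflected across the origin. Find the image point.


Transformation: reflection
Original point: (-10, 5)
Rule for reflection through the origin: (x, y) -> (-x, -y)
Apply: (-10, 5) -> (10, -5)
(10, -5)


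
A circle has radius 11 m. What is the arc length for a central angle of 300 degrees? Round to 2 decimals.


Shape: circular arc
Radius r = 11 m, Angle = 300 degrees
Formula: L = (angle/360) * 2 * pi * r
2 * pi * r = 22 * pi
L = (300/360) * 22 * pi
L = 18.333333 * pi
L = 57.6
57.6 m


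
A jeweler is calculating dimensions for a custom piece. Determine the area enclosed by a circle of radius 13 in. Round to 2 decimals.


Shape: circle
Radius r = 13 in
Formula: A = pi * r^2
r^2 = 13^2 = 169
A = pi * 169
A = 530.93
530.93 in^2


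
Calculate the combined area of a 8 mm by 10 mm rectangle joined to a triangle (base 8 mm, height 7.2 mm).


Composite shape: rectangle + triangle
Rectangle area = 8 * 10 = 80
Triangle area = 0.5 * 8 * 7.2 = 28.8
Total = 80 + 28.8
Total = 108.8
108.8 mm^2


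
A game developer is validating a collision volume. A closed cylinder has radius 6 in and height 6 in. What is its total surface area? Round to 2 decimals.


Shape: closed cylinder
Radius r = 6 in, Height h = 6 in
Formula: SA = 2*pi*r^2 + 2*pi*r*h = 2*pi*r*(r + h)
r + h = 12
2 * r * (r + h) = 2 * 6 * 12 = 144
SA = 144 * pi
SA = 452.39
452.39 in^2


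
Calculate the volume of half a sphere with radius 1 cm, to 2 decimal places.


Shape: hemisphere (half of a sphere)
Radius r = 1 cm
Formula: V = (1/2) * (4/3) * pi * r^3 = (2/3) * pi * r^3
r^3 = 1
(2/3) * 1 = 0.666667
V = 0.666667 * pi
V = 2.09
2.09 cm^3


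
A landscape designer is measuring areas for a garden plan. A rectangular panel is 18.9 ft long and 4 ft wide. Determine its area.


Shape: rectangle
Length l = 18.9 ft, Width w = 4 ft
Formula: A = l * w
A = 18.9 * 4
A = 75.6
75.6 ft^2


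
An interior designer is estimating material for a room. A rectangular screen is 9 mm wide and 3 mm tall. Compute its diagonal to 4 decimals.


Shape: rectangle (diagonal via Pythagoras)
Sides: 9 mm and 3 mm
Formula: d = sqrt(l^2 + w^2)
l^2 = 81, w^2 = 9
l^2 + w^2 = 90
d = sqrt(90)
d = 9.4868
9.4868 mm


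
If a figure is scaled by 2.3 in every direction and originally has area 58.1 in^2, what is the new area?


Linear scale factor k = 2.3
Original area = 58.1 in^2
Rule: under a linear scaling by k, areas scale by k^2.
k^2 = 2.3^2 = 5.29
New area = 58.1 * 5.29
New area = 307.349
307.349 in^2


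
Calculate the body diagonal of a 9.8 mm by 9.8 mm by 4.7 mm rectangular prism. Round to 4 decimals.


Shape: rectangular box (space diagonal)
l = 9.8 mm, w = 9.8 mm, h = 4.7 mm
Visualize: the diagonal of the base, then a right triangle with that diagonal and the height.
Formula: d = sqrt(l^2 + w^2 + h^2)
l^2 + w^2 + h^2 = 96.04 + 96.04 + 22.09 = 214.17
d = sqrt(214.17)
d = 14.6345
14.6345 mm


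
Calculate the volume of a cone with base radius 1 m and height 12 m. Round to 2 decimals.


Shape: cone
Radius r = 1 m, Height h = 12 m
Formula: V = (1/3) * pi * r^2 * h
r^2 = 1
pi * r^2 * h = pi * 1 * 12 = 12 * pi
V = 12 * pi / 3
V = 12.57
12.57 m^3


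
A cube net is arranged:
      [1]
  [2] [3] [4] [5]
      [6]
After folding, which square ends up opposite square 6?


Net: cross layout. Take square 3 as the base (bottom).
Fold the four squares in the horizontal row up around 3: 2 -> left, 4 -> right, 5 wraps to the top.
Fold 1 and 6 up from 3: 1 -> back, 6 -> front.
Opposite pairs are therefore: (1, 6), (2, 4), (3, 5).
Face 6 is opposite face 1.
face 1


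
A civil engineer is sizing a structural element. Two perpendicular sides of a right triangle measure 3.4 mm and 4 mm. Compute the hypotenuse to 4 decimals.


Shape: right triangle
Legs a = 3.4 mm, b = 4 mm
Formula: c = sqrt(a^2 + b^2)
a^2 = 11.56, b^2 = 16
a^2 + b^2 = 27.56
c = sqrt(27.56)
c = 5.2498
5.2498 mm


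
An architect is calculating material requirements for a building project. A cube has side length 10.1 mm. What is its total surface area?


Shape: cube
Side s = 10.1 mm
A cube has 6 square faces.
Formula: SA = 6 * s^2
s^2 = 102.01
SA = 6 * 102.01
SA = 612.06
612.06 mm^2


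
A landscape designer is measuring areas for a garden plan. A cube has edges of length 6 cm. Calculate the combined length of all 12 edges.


Shape: cube
Side s = 6 cm
A cube has 12 edges, all equal.
Formula: total edge length = 12 * s
Total = 12 * 6
Total = 72
72 cm


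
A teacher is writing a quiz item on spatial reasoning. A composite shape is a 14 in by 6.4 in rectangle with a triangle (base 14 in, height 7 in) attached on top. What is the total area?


Composite shape: rectangle + triangle
Rectangle area = 14 * 6.4 = 89.6
Triangle area = 0.5 * 14 * 7 = 49
Total = 89.6 + 49
Total = 138.6
138.6 in^2


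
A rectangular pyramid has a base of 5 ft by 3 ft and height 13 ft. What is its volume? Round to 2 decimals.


Shape: rectangular pyramid
Base: 5 ft x 3 ft, Height h = 13 ft
Formula: V = (1/3) * base_area * h
base_area = 5 * 3 = 15
base_area * h = 15 * 13 = 195
V = 195 / 3
V = 65
65 ft^3


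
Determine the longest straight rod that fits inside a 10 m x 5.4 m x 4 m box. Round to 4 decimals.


Shape: rectangular box (space diagonal)
l = 10 m, w = 5.4 m, h = 4 m
Visualize: the diagonal of the base, then a right triangle with that diagonal and the height.
Formula: d = sqrt(l^2 + w^2 + h^2)
l^2 + w^2 + h^2 = 100 + 29.16 + 16 = 145.16
d = sqrt(145.16)
d = 12.0482
12.0482 m


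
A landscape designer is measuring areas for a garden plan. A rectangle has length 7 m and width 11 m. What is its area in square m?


Shape: rectangle
Length l = 7 m, Width w = 11 m
Formula: A = l * w
A = 7 * 11
A = 77
77 m^2


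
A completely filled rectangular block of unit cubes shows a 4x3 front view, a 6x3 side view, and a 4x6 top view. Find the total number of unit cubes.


Orthographic views of a solid rectangular block:
Front view 4 x 3 -> length = 4, height = 3
Side view 6 x 3 -> width = 6, height = 3 (consistent)
Top view 4 x 6 -> confirms length = 4, width = 6
The block is 4 x 6 x 3.
Total unit cubes = 4 * 6 * 3 = 72
72 unit cubes


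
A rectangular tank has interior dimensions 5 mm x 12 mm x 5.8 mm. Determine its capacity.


Shape: rectangular prism
l = 5 mm, w = 12 mm, h = 5.8 mm
Formula: V = l * w * h
V = 5 * 12 * 5.8
V = 60 * 5.8
V = 348
348 mm^3


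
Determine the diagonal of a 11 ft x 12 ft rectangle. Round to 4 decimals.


Shape: rectangle (diagonal via Pythagoras)
Sides: 11 ft and 12 ft
Formula: d = sqrt(l^2 + w^2)
l^2 = 121, w^2 = 144
l^2 + w^2 = 265
d = sqrt(265)
d = 16.2788
16.2788 ft


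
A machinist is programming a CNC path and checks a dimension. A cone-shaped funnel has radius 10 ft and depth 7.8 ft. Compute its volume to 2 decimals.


Shape: cone
Radius r = 10 ft, Height h = 7.8 ft
Formula: V = (1/3) * pi * r^2 * h
r^2 = 100
pi * r^2 * h = pi * 100 * 7.8 = 780 * pi
V = 780 * pi / 3
V = 816.81
816.81 ft^3


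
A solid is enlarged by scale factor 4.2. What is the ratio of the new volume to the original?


Linear scale factor k = 4.2
Rule: under a linear scaling by k, volumes scale by k^3.
k^3 = 4.2 * 4.2 * 4.2
k^3 = 17.64 * 4.2
k^3 = 74.088
Volume scales by a factor of 74.088.
74.088 (dimensionless)


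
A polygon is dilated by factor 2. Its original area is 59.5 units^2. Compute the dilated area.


Linear scale factor k = 2
Original area = 59.5 units^2
Rule: under a linear scaling by k, areas scale by k^2.
k^2 = 2^2 = 4
New area = 59.5 * 4
New area = 238
238 units^2


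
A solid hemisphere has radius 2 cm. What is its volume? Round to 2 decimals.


Shape: hemisphere (half of a sphere)
Radius r = 2 cm
Formula: V = (1/2) * (4/3) * pi * r^3 = (2/3) * pi * r^3
r^3 = 8
(2/3) * 8 = 5.333333
V = 5.333333 * pi
V = 16.76
16.76 cm^3


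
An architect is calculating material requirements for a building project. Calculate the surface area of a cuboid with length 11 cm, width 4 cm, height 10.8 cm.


Shape: rectangular prism
l = 11 cm, w = 4 cm, h = 10.8 cm
Formula: SA = 2(lw + lh + wh)
lw = 44, lh = 118.8, wh = 43.2
lw + lh + wh = 206
SA = 2 * 206
SA = 412
412 cm^2


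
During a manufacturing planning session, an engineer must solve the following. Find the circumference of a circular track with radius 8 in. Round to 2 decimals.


Shape: circle
Radius r = 8 in
Formula: C = 2 * pi * r
C = 2 * pi * 8
C = 16 * pi
C = 50.27
50.27 in


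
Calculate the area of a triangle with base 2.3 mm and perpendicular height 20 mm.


Shape: triangle
Base b = 2.3 mm, Height h = 20 mm
Formula: A = (1/2) * b * h
A = 0.5 * 2.3 * 20
A = 0.5 * 46
A = 23
23 mm^2


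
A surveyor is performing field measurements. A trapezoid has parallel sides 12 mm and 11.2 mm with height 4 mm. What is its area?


Shape: trapezoid
Parallel sides a = 12 mm, b = 11.2 mm; Height h = 4 mm
Formula: A = (a + b) * h / 2
a + b = 12 + 11.2 = 23.2
A = 23.2 * 4 / 2
A = 92.8 / 2
A = 46.4
46.4 mm^2


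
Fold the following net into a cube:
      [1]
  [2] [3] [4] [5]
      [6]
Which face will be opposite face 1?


Net: cross layout. Take square 3 as the base (bottom).
Fold the four squares in the horizontal row up around 3: 2 -> left, 4 -> right, 5 wraps to the top.
Fold 1 and 6 up from 3: 1 -> back, 6 -> front.
Opposite pairs are therefore: (1, 6), (2, 4), (3, 5).
Face 1 is opposite face 6.
face 6


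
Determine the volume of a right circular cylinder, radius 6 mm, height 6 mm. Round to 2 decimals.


Shape: cylinder
Radius r = 6 mm, Height h = 6 mm
Formula: V = pi * r^2 * h
r^2 = 36
V = pi * 36 * 6
V = 216 * pi
V = 678.58
678.58 mm^3


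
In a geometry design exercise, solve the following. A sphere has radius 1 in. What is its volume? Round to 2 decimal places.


Shape: sphere
Radius r = 1 in
Formula: V = (4/3) * pi * r^3
r^3 = 1
(4/3) * 1 = 1.333333
V = 1.333333 * pi
V = 4.19
4.19 in^3


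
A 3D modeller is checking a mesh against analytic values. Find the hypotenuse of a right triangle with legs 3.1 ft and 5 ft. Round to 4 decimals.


Shape: right triangle
Legs a = 3.1 ft, b = 5 ft
Formula: c = sqrt(a^2 + b^2)
a^2 = 9.61, b^2 = 25
a^2 + b^2 = 34.61
c = sqrt(34.61)
c = 5.883
5.883 ft


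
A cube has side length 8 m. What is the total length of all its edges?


Shape: cube
Side s = 8 m
A cube has 12 edges, all equal.
Formula: total edge length = 12 * s
Total = 12 * 8
Total = 96
96 m


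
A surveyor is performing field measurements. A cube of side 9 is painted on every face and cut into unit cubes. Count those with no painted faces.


Large cube: 9 x 9 x 9, cut into unit cubes.
n = 9, so n - 2 = 7
Unpainted cubes form the interior (n - 2)^3 block.
(n - 2)^3 = 7^3 = 343
343 unit cubes


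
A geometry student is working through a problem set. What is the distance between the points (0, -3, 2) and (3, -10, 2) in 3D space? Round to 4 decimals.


3D distance between two points
P1 = (0, -3, 2), P2 = (3, -10, 2)
Formula: d = sqrt((x2-x1)^2 + (y2-y1)^2 + (z2-z1)^2)
dx = 3 - 0 = 3
dy = -10 - -3 = -7
dz = 2 - 2 = 0
dx^2 + dy^2 + dz^2 = 9 + 49 + 0 = 58
d = sqrt(58)
d = 7.6158
7.6158 units


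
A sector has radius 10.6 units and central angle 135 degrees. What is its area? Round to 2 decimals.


Shape: circular sector
Radius r = 10.6 units, Angle = 135 degrees
Formula: A = (angle/360) * pi * r^2
r^2 = 112.36
Fraction of circle = 135/360
A = (135/360) * pi * 112.36
A = 42.135 * pi
A = 132.37
132.37 units^2


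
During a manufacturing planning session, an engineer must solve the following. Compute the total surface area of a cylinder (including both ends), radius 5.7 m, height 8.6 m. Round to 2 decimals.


Shape: closed cylinder
Radius r = 5.7 m, Height h = 8.6 m
Formula: SA = 2*pi*r^2 + 2*pi*r*h = 2*pi*r*(r + h)
r + h = 14.3
2 * r * (r + h) = 2 * 5.7 * 14.3 = 163.02
SA = 163.02 * pi
SA = 512.14
512.14 m^2


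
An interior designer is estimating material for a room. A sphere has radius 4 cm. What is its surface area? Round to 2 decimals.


Shape: sphere
Radius r = 4 cm
Formula: SA = 4 * pi * r^2
r^2 = 16
SA = 4 * pi * 16
SA = 64 * pi
SA = 201.06
201.06 cm^2


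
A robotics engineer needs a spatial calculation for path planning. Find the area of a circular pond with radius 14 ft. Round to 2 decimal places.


Shape: circle
Radius r = 14 ft
Formula: A = pi * r^2
r^2 = 14^2 = 196
A = pi * 196
A = 615.75
615.75 ft^2


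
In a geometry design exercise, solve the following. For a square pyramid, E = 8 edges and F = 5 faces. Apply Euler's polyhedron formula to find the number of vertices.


Polyhedron: square pyramid
Euler's formula for convex polyhedra: V - E + F = 2
Given: E = 8 edges and F = 5 faces
Solve for V:
V = 2 + E - F = 2 + 8 - 5 = 5
5 vertices


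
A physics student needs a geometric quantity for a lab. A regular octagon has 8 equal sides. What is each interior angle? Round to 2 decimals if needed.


Shape: regular octagon (8 sides)
Formula: interior angle = (n - 2) * 180 / n
(n - 2) = 6
(n - 2) * 180 = 1080
angle = 1080 / 8
angle = 135
135 degrees


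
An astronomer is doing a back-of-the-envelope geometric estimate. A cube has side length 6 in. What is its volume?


Shape: cube
Side s = 6 in
Formula: V = s^3
V = 6 * 6 * 6
V = 36 * 6
V = 216
216 in^3


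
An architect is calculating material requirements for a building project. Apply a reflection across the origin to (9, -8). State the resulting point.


Transformation: reflection
Original point: (9, -8)
Rule for reflection through the origin: (x, y) -> (-x, -y)
Apply: (9, -8) -> (-9, 8)
(-9, 8)


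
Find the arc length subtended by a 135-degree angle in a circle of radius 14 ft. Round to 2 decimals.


Shape: circular arc
Radius r = 14 ft, Angle = 135 degrees
Formula: L = (angle/360) * 2 * pi * r
2 * pi * r = 28 * pi
L = (135/360) * 28 * pi
L = 10.5 * pi
L = 32.99
32.99 ft


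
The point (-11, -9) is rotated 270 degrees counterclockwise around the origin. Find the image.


Transformation: rotation about the origin
Original point: (-11, -9)
Rule for 270 deg counterclockwise: (x, y) -> (y, -x)
Apply: (-11, -9) -> (-9, 11)
(-9, 11)


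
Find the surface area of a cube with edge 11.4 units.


Shape: cube
Side s = 11.4 units
A cube has 6 square faces.
Formula: SA = 6 * s^2
s^2 = 129.96
SA = 6 * 129.96
SA = 779.76
779.76 units^2


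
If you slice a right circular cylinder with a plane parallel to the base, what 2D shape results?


Solid: right circular cylinder
Cutting plane: parallel to the base
Visualize the intersection of the plane with the solid's surface.
The boundary of the cut region is a circle.
circle


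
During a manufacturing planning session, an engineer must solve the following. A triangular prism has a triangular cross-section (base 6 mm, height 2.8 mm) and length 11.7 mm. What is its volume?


Shape: triangular prism
Triangle base = 6 mm, triangle height = 2.8 mm, prism length L = 11.7 mm
Formula: V = (1/2 * b * h_tri) * L
Cross-section area = 0.5 * 6 * 2.8 = 8.4
V = 8.4 * 11.7
V = 98.28
98.28 mm^3


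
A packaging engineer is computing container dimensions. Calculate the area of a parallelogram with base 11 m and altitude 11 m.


Shape: parallelogram
Base b = 11 m, Height h = 11 m
Formula: A = b * h
A = 11 * 11
A = 121
121 m^2


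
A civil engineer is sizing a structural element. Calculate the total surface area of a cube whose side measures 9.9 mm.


Shape: cube
Side s = 9.9 mm
A cube has 6 square faces.
Formula: SA = 6 * s^2
s^2 = 98.01
SA = 6 * 98.01
SA = 588.06
588.06 mm^2


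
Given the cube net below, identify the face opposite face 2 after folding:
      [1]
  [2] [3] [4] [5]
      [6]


Net: cross layout. Take square 3 as the base (bottom).
Fold the four squares in the horizontal row up around 3: 2 -> left, 4 -> right, 5 wraps to the top.
Fold 1 and 6 up from 3: 1 -> back, 6 -> front.
Opposite pairs are therefore: (1, 6), (2, 4), (3, 5).
Face 2 is opposite face 4.
face 4


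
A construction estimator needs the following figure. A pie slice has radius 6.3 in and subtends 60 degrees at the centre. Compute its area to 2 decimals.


Shape: circular sector
Radius r = 6.3 in, Angle = 60 degrees
Formula: A = (angle/360) * pi * r^2
r^2 = 39.69
Fraction of circle = 60/360
A = (60/360) * pi * 39.69
A = 6.615 * pi
A = 20.78
20.78 in^2


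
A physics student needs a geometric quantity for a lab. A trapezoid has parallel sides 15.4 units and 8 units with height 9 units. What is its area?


Shape: trapezoid
Parallel sides a = 15.4 units, b = 8 units; Height h = 9 units
Formula: A = (a + b) * h / 2
a + b = 15.4 + 8 = 23.4
A = 23.4 * 9 / 2
A = 210.6 / 2
A = 105.3
105.3 units^2


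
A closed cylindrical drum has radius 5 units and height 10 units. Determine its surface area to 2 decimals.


Shape: closed cylinder
Radius r = 5 units, Height h = 10 units
Formula: SA = 2*pi*r^2 + 2*pi*r*h = 2*pi*r*(r + h)
r + h = 15
2 * r * (r + h) = 2 * 5 * 15 = 150
SA = 150 * pi
SA = 471.24
471.24 units^2


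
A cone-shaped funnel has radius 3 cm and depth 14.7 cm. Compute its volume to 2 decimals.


Shape: cone
Radius r = 3 cm, Height h = 14.7 cm
Formula: V = (1/3) * pi * r^2 * h
r^2 = 9
pi * r^2 * h = pi * 9 * 14.7 = 132.3 * pi
V = 132.3 * pi / 3
V = 138.54
138.54 cm^3


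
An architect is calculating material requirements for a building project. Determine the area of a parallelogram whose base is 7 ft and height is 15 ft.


Shape: parallelogram
Base b = 7 ft, Height h = 15 ft
Formula: A = b * h
A = 7 * 15
A = 105
105 ft^2


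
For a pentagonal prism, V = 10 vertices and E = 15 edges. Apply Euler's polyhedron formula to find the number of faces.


Polyhedron: pentagonal prism
Euler's formula for convex polyhedra: V - E + F = 2
Given: V = 10 vertices and E = 15 edges
Solve for F:
F = 2 + E - V = 2 + 15 - 10 = 7
7 faces


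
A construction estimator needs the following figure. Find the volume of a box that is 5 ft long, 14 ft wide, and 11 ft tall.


Shape: rectangular prism
l = 5 ft, w = 14 ft, h = 11 ft
Formula: V = l * w * h
V = 5 * 14 * 11
V = 70 * 11
V = 770
770 ft^3


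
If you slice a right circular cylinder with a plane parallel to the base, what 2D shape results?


Solid: right circular cylinder
Cutting plane: parallel to the base
Visualize the intersection of the plane with the solid's surface.
The boundary of the cut region is a circle.
circle


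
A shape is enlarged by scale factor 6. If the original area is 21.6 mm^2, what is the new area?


Linear scale factor k = 6
Original area = 21.6 mm^2
Rule: under a linear scaling by k, areas scale by k^2.
k^2 = 6^2 = 36
New area = 21.6 * 36
New area = 777.6
777.6 mm^2


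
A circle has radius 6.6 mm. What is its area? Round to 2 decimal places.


Shape: circle
Radius r = 6.6 mm
Formula: A = pi * r^2
r^2 = 6.6^2 = 43.56
A = pi * 43.56
A = 136.85
136.85 mm^2


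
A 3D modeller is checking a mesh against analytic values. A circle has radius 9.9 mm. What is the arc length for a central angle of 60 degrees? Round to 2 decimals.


Shape: circular arc
Radius r = 9.9 mm, Angle = 60 degrees
Formula: L = (angle/360) * 2 * pi * r
2 * pi * r = 19.8 * pi
L = (60/360) * 19.8 * pi
L = 3.3 * pi
L = 10.37
10.37 mm


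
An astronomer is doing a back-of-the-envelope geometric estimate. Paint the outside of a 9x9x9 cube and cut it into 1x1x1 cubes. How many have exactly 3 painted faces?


Large cube: 9 x 9 x 9, cut into unit cubes.
Cubes with 3 painted faces are at the corners. A cube always has 8 corners.
Count = 8
8 unit cubes


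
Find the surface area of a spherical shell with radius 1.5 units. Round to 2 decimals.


Shape: sphere
Radius r = 1.5 units
Formula: SA = 4 * pi * r^2
r^2 = 2.25
SA = 4 * pi * 2.25
SA = 9 * pi
SA = 28.27
28.27 units^2


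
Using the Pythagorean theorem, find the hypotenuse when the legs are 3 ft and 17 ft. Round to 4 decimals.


Shape: right triangle
Legs a = 3 ft, b = 17 ft
Formula: c = sqrt(a^2 + b^2)
a^2 = 9, b^2 = 289
a^2 + b^2 = 298
c = sqrt(298)
c = 17.2627
17.2627 ft


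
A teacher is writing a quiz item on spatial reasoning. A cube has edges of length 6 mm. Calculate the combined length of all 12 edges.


Shape: cube
Side s = 6 mm
A cube has 12 edges, all equal.
Formula: total edge length = 12 * s
Total = 12 * 6
Total = 72
72 mm


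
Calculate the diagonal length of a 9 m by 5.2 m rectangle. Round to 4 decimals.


Shape: rectangle (diagonal via Pythagoras)
Sides: 9 m and 5.2 m
Formula: d = sqrt(l^2 + w^2)
l^2 = 81, w^2 = 27.04
l^2 + w^2 = 108.04
d = sqrt(108.04)
d = 10.3942
10.3942 m


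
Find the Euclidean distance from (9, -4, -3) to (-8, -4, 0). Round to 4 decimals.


3D distance between two points
P1 = (9, -4, -3), P2 = (-8, -4, 0)
Formula: d = sqrt((x2-x1)^2 + (y2-y1)^2 + (z2-z1)^2)
dx = -8 - 9 = -17
dy = -4 - -4 = 0
dz = 0 - -3 = 3
dx^2 + dy^2 + dz^2 = 289 + 0 + 9 = 298
d = sqrt(298)
d = 17.2627
17.2627 units


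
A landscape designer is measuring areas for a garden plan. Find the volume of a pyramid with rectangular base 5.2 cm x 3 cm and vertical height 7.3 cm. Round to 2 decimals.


Shape: rectangular pyramid
Base: 5.2 cm x 3 cm, Height h = 7.3 cm
Formula: V = (1/3) * base_area * h
base_area = 5.2 * 3 = 15.6
base_area * h = 15.6 * 7.3 = 113.88
V = 113.88 / 3
V = 37.96
37.96 cm^3


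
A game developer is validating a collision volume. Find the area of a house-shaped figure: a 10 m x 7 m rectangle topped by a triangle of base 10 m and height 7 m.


Composite shape: rectangle + triangle
Rectangle area = 10 * 7 = 70
Triangle area = 0.5 * 10 * 7 = 35
Total = 70 + 35
Total = 105
105 m^2


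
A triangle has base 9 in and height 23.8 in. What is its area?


Shape: triangle
Base b = 9 in, Height h = 23.8 in
Formula: A = (1/2) * b * h
A = 0.5 * 9 * 23.8
A = 0.5 * 214.2
A = 107.1
107.1 in^2


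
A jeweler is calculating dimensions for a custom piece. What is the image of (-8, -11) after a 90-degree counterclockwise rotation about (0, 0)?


Transformation: rotation about the origin
Original point: (-8, -11)
Rule for 90 deg counterclockwise: (x, y) -> (-y, x)
Apply: (-8, -11) -> (11, -8)
(11, -8)


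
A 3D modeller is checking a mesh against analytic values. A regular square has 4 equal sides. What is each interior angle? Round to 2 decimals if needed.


Shape: regular square (4 sides)
Formula: interior angle = (n - 2) * 180 / n
(n - 2) = 2
(n - 2) * 180 = 360
angle = 360 / 4
angle = 90
90 degrees


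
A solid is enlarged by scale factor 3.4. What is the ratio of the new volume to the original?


Linear scale factor k = 3.4
Rule: under a linear scaling by k, volumes scale by k^3.
k^3 = 3.4 * 3.4 * 3.4
k^3 = 11.56 * 3.4
k^3 = 39.304
Volume scales by a factor of 39.304.
39.304 (dimensionless)


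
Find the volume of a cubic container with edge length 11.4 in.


Shape: cube
Side s = 11.4 in
Formula: V = s^3
V = 11.4 * 11.4 * 11.4
V = 129.96 * 11.4
V = 1481.544
1481.544 in^3


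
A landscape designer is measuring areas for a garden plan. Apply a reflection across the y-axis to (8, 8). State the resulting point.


Transformation: reflection
Original point: (8, 8)
Rule for reflection over the y-axis: (x, y) -> (-x, y)
Apply: (8, 8) -> (-8, 8)
(-8, 8)


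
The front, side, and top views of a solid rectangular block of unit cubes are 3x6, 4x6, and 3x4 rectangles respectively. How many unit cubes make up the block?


Orthographic views of a solid rectangular block:
Front view 3 x 6 -> length = 3, height = 6
Side view 4 x 6 -> width = 4, height = 6 (consistent)
Top view 3 x 4 -> confirms length = 3, width = 4
The block is 3 x 4 x 6.
Total unit cubes = 3 * 4 * 6 = 72
72 unit cubes


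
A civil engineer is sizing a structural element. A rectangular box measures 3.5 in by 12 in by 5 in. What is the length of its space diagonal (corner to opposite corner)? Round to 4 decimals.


Shape: rectangular box (space diagonal)
l = 3.5 in, w = 12 in, h = 5 in
Visualize: the diagonal of the base, then a right triangle with that diagonal and the height.
Formula: d = sqrt(l^2 + w^2 + h^2)
l^2 + w^2 + h^2 = 12.25 + 144 + 25 = 181.25
d = sqrt(181.25)
d = 13.4629
13.4629 in


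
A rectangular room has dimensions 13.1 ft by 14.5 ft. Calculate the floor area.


Shape: rectangle
Length l = 13.1 ft, Width w = 14.5 ft
Formula: A = l * w
A = 13.1 * 14.5
A = 189.95
189.95 ft^2


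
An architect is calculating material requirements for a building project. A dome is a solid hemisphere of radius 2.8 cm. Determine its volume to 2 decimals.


Shape: hemisphere (half of a sphere)
Radius r = 2.8 cm
Formula: V = (1/2) * (4/3) * pi * r^3 = (2/3) * pi * r^3
r^3 = 21.952
(2/3) * 21.952 = 14.634667
V = 14.634667 * pi
V = 45.98
45.98 cm^3


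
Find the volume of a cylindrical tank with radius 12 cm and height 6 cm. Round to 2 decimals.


Shape: cylinder
Radius r = 12 cm, Height h = 6 cm
Formula: V = pi * r^2 * h
r^2 = 144
V = pi * 144 * 6
V = 864 * pi
V = 2714.34
2714.34 cm^3


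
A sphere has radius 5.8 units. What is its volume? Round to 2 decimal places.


Shape: sphere
Radius r = 5.8 units
Formula: V = (4/3) * pi * r^3
r^3 = 195.112
(4/3) * 195.112 = 260.149333
V = 260.149333 * pi
V = 817.28
817.28 units^3


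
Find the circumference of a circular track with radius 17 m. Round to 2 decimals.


Shape: circle
Radius r = 17 m
Formula: C = 2 * pi * r
C = 2 * pi * 17
C = 34 * pi
C = 106.81
106.81 m


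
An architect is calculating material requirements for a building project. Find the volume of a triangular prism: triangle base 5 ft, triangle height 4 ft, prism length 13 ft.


Shape: triangular prism
Triangle base = 5 ft, triangle height = 4 ft, prism length L = 13 ft
Formula: V = (1/2 * b * h_tri) * L
Cross-section area = 0.5 * 5 * 4 = 10
V = 10 * 13
V = 130
130 ft^3


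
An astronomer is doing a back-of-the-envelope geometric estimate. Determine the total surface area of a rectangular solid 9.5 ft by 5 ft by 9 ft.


Shape: rectangular prism
l = 9.5 ft, w = 5 ft, h = 9 ft
Formula: SA = 2(lw + lh + wh)
lw = 47.5, lh = 85.5, wh = 45
lw + lh + wh = 178
SA = 2 * 178
SA = 356
356 ft^2


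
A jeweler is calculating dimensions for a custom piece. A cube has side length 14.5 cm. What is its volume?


Shape: cube
Side s = 14.5 cm
Formula: V = s^3
V = 14.5 * 14.5 * 14.5
V = 210.25 * 14.5
V = 3048.625
3048.625 cm^3


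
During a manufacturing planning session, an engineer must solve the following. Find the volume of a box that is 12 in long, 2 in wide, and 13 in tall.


Shape: rectangular prism
l = 12 in, w = 2 in, h = 13 in
Formula: V = l * w * h
V = 12 * 2 * 13
V = 24 * 13
V = 312
312 in^3


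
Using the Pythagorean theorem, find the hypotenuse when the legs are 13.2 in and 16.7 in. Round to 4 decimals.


Shape: right triangle
Legs a = 13.2 in, b = 16.7 in
Formula: c = sqrt(a^2 + b^2)
a^2 = 174.24, b^2 = 278.89
a^2 + b^2 = 453.13
c = sqrt(453.13)
c = 21.2869
21.2869 in


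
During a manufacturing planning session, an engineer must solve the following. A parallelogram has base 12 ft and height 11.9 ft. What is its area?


Shape: parallelogram
Base b = 12 ft, Height h = 11.9 ft
Formula: A = b * h
A = 12 * 11.9
A = 142.8
142.8 ft^2


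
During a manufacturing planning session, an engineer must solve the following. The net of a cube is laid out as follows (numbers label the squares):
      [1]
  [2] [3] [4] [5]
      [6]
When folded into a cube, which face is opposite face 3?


Net: cross layout. Take square 3 as the base (bottom).
Fold the four squares in the horizontal row up around 3: 2 -> left, 4 -> right, 5 wraps to the top.
Fold 1 and 6 up from 3: 1 -> back, 6 -> front.
Opposite pairs are therefore: (1, 6), (2, 4), (3, 5).
Face 3 is opposite face 5.
face 5


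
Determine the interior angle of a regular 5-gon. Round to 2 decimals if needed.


Shape: regular pentagon (5 sides)
Formula: interior angle = (n - 2) * 180 / n
(n - 2) = 3
(n - 2) * 180 = 540
angle = 540 / 5
angle = 108
108 degrees


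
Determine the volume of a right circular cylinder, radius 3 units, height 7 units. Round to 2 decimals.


Shape: cylinder
Radius r = 3 units, Height h = 7 units
Formula: V = pi * r^2 * h
r^2 = 9
V = pi * 9 * 7
V = 63 * pi
V = 197.92
197.92 units^3


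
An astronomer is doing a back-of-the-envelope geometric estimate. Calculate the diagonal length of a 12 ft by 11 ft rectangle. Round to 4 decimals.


Shape: rectangle (diagonal via Pythagoras)
Sides: 12 ft and 11 ft
Formula: d = sqrt(l^2 + w^2)
l^2 = 144, w^2 = 121
l^2 + w^2 = 265
d = sqrt(265)
d = 16.2788
16.2788 ft


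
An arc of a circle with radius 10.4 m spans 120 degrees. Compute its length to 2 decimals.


Shape: circular arc
Radius r = 10.4 m, Angle = 120 degrees
Formula: L = (angle/360) * 2 * pi * r
2 * pi * r = 20.8 * pi
L = (120/360) * 20.8 * pi
L = 6.933333 * pi
L = 21.78
21.78 m


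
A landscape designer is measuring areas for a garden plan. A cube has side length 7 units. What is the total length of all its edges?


Shape: cube
Side s = 7 units
A cube has 12 edges, all equal.
Formula: total edge length = 12 * s
Total = 12 * 7
Total = 84
84 units


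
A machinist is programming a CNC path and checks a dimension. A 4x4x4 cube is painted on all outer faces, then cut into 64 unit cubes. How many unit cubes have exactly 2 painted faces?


Large cube: 4 x 4 x 4, cut into unit cubes.
n = 4, so n - 2 = 2
Cubes with 2 painted faces lie along the edges, excluding corners.
A cube has 12 edges; each contributes (n - 2) = 2 such cubes.
Count = 12 * 2 = 24
24 unit cubes


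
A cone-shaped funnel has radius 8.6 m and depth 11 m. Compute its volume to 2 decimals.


Shape: cone
Radius r = 8.6 m, Height h = 11 m
Formula: V = (1/3) * pi * r^2 * h
r^2 = 73.96
pi * r^2 * h = pi * 73.96 * 11 = 813.56 * pi
V = 813.56 * pi / 3
V = 851.96
851.96 m^3


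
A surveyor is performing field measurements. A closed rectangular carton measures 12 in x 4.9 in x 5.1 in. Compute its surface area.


Shape: rectangular prism
l = 12 in, w = 4.9 in, h = 5.1 in
Formula: SA = 2(lw + lh + wh)
lw = 58.8, lh = 61.2, wh = 24.99
lw + lh + wh = 144.99
SA = 2 * 144.99
SA = 289.98
289.98 in^2


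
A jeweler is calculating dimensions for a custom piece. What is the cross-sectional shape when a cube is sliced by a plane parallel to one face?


Solid: cube
Cutting plane: parallel to one face
Visualize the intersection of the plane with the solid's surface.
The boundary of the cut region is a square.
square


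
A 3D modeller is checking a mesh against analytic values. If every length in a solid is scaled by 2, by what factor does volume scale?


Linear scale factor k = 2
Rule: under a linear scaling by k, volumes scale by k^3.
k^3 = 2 * 2 * 2
k^3 = 4 * 2
k^3 = 8
Volume scales by a factor of 8.
8 (dimensionless)


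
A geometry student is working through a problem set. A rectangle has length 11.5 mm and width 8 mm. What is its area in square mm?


Shape: rectangle
Length l = 11.5 mm, Width w = 8 mm
Formula: A = l * w
A = 11.5 * 8
A = 92
92 mm^2


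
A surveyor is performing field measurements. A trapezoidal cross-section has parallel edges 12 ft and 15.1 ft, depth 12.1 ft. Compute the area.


Shape: trapezoid
Parallel sides a = 12 ft, b = 15.1 ft; Height h = 12.1 ft
Formula: A = (a + b) * h / 2
a + b = 12 + 15.1 = 27.1
A = 27.1 * 12.1 / 2
A = 327.91 / 2
A = 163.955
163.955 ft^2


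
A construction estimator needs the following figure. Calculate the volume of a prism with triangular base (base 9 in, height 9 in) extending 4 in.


Shape: triangular prism
Triangle base = 9 in, triangle height = 9 in, prism length L = 4 in
Formula: V = (1/2 * b * h_tri) * L
Cross-section area = 0.5 * 9 * 9 = 40.5
V = 40.5 * 4
V = 162
162 in^3


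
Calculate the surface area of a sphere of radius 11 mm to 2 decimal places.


Shape: sphere
Radius r = 11 mm
Formula: SA = 4 * pi * r^2
r^2 = 121
SA = 4 * pi * 121
SA = 484 * pi
SA = 1520.53
1520.53 mm^2


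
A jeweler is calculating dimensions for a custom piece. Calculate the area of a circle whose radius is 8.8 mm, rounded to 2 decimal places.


Shape: circle
Radius r = 8.8 mm
Formula: A = pi * r^2
r^2 = 8.8^2 = 77.44
A = pi * 77.44
A = 243.28
243.28 mm^2


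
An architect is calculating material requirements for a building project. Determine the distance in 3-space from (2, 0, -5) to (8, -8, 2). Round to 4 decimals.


3D distance between two points
P1 = (2, 0, -5), P2 = (8, -8, 2)
Formula: d = sqrt((x2-x1)^2 + (y2-y1)^2 + (z2-z1)^2)
dx = 8 - 2 = 6
dy = -8 - 0 = -8
dz = 2 - -5 = 7
dx^2 + dy^2 + dz^2 = 36 + 64 + 49 = 149
d = sqrt(149)
d = 12.2066
12.2066 units


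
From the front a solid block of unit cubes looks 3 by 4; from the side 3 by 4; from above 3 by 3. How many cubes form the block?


Orthographic views of a solid rectangular block:
Front view 3 x 4 -> length = 3, height = 4
Side view 3 x 4 -> width = 3, height = 4 (consistent)
Top view 3 x 3 -> confirms length = 3, width = 3
The block is 3 x 3 x 4.
Total unit cubes = 3 * 3 * 4 = 36
36 unit cubes


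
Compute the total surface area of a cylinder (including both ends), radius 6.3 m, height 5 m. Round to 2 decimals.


Shape: closed cylinder
Radius r = 6.3 m, Height h = 5 m
Formula: SA = 2*pi*r^2 + 2*pi*r*h = 2*pi*r*(r + h)
r + h = 11.3
2 * r * (r + h) = 2 * 6.3 * 11.3 = 142.38
SA = 142.38 * pi
SA = 447.3
447.3 m^2


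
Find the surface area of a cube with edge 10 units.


Shape: cube
Side s = 10 units
A cube has 6 square faces.
Formula: SA = 6 * s^2
s^2 = 100
SA = 6 * 100
SA = 600
600 units^2


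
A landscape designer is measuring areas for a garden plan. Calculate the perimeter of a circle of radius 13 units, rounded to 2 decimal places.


Shape: circle
Radius r = 13 units
Formula: C = 2 * pi * r
C = 2 * pi * 13
C = 26 * pi
C = 81.68
81.68 units


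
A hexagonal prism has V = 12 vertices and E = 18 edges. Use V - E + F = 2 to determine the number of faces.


Polyhedron: hexagonal prism
Euler's formula for convex polyhedra: V - E + F = 2
Given: V = 12 vertices and E = 18 edges
Solve for F:
F = 2 + E - V = 2 + 18 - 12 = 8
8 faces


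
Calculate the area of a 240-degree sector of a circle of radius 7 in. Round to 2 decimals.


Shape: circular sector
Radius r = 7 in, Angle = 240 degrees
Formula: A = (angle/360) * pi * r^2
r^2 = 49
Fraction of circle = 240/360
A = (240/360) * pi * 49
A = 32.666667 * pi
A = 102.63
102.63 in^2


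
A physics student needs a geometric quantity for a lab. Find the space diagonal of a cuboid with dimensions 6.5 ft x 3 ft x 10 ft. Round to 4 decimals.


Shape: rectangular box (space diagonal)
l = 6.5 ft, w = 3 ft, h = 10 ft
Visualize: the diagonal of the base, then a right triangle with that diagonal and the height.
Formula: d = sqrt(l^2 + w^2 + h^2)
l^2 + w^2 + h^2 = 42.25 + 9 + 100 = 151.25
d = sqrt(151.25)
d = 12.2984
12.2984 ft


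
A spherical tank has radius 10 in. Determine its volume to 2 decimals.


Shape: sphere
Radius r = 10 in
Formula: V = (4/3) * pi * r^3
r^3 = 1000
(4/3) * 1000 = 1333.333333
V = 1333.333333 * pi
V = 4188.79
4188.79 in^3


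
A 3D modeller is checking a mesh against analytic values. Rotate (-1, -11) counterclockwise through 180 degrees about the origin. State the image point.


Transformation: rotation about the origin
Original point: (-1, -11)
Rule for 180 deg: (x, y) -> (-x, -y)
Apply: (-1, -11) -> (1, 11)
(1, 11)


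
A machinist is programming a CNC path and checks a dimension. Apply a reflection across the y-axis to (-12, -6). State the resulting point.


Transformation: reflection
Original point: (-12, -6)
Rule for reflection over the y-axis: (x, y) -> (-x, y)
Apply: (-12, -6) -> (12, -6)
(12, -6)


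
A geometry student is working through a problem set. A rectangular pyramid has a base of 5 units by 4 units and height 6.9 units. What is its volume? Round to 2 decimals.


Shape: rectangular pyramid
Base: 5 units x 4 units, Height h = 6.9 units
Formula: V = (1/3) * base_area * h
base_area = 5 * 4 = 20
base_area * h = 20 * 6.9 = 138
V = 138 / 3
V = 46
46 units^3


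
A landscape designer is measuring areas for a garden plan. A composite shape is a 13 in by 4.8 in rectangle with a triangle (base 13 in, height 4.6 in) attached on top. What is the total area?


Composite shape: rectangle + triangle
Rectangle area = 13 * 4.8 = 62.4
Triangle area = 0.5 * 13 * 4.6 = 29.9
Total = 62.4 + 29.9
Total = 92.3
92.3 in^2


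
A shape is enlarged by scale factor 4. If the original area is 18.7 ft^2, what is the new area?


Linear scale factor k = 4
Original area = 18.7 ft^2
Rule: under a linear scaling by k, areas scale by k^2.
k^2 = 4^2 = 16
New area = 18.7 * 16
New area = 299.2
299.2 ft^2


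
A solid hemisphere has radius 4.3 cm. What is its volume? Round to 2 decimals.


Shape: hemisphere (half of a sphere)
Radius r = 4.3 cm
Formula: V = (1/2) * (4/3) * pi * r^3 = (2/3) * pi * r^3
r^3 = 79.507
(2/3) * 79.507 = 53.004667
V = 53.004667 * pi
V = 166.52
166.52 cm^3


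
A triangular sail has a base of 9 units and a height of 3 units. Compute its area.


Shape: triangle
Base b = 9 units, Height h = 3 units
Formula: A = (1/2) * b * h
A = 0.5 * 9 * 3
A = 0.5 * 27
A = 13.5
13.5 units^2


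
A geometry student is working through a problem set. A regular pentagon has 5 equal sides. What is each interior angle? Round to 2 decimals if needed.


Shape: regular pentagon (5 sides)
Formula: interior angle = (n - 2) * 180 / n
(n - 2) = 3
(n - 2) * 180 = 540
angle = 540 / 5
angle = 108
108 degrees


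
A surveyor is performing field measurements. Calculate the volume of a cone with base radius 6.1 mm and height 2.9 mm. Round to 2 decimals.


Shape: cone
Radius r = 6.1 mm, Height h = 2.9 mm
Formula: V = (1/3) * pi * r^2 * h
r^2 = 37.21
pi * r^2 * h = pi * 37.21 * 2.9 = 107.909 * pi
V = 107.909 * pi / 3
V = 113
113 mm^3
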